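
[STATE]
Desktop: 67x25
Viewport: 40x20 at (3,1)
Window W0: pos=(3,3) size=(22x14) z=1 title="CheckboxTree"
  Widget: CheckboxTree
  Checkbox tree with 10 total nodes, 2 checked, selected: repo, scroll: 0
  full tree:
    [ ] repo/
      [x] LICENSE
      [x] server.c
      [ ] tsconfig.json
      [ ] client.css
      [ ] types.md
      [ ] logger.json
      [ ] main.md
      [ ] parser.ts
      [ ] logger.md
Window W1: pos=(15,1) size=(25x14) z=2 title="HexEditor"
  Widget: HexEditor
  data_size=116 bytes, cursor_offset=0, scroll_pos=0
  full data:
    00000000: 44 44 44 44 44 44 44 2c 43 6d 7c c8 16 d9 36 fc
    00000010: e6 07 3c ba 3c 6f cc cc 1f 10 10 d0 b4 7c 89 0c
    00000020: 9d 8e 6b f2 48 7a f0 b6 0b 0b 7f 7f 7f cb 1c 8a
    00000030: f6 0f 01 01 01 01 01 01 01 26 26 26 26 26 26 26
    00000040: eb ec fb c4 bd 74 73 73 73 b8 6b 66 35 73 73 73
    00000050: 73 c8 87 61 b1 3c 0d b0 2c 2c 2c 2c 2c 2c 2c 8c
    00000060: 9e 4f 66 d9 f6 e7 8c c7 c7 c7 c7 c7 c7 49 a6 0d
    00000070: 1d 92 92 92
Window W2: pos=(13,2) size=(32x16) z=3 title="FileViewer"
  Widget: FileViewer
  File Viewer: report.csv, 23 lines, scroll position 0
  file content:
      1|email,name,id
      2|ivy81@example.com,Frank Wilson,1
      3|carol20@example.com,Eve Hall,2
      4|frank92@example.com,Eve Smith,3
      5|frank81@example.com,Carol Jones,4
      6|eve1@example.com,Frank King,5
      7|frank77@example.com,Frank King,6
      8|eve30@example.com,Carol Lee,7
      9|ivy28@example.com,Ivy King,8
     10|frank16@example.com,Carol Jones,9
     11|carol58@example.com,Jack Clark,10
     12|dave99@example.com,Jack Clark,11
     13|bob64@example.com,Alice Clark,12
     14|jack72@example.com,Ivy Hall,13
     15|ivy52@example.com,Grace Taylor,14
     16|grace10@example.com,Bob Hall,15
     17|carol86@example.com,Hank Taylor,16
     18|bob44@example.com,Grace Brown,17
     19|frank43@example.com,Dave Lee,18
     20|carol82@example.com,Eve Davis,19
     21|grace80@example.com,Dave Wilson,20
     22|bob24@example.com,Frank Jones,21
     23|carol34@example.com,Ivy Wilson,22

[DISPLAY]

            ┏━━━━━━━━━━━━━━━━━━━━━━━┓   
          ┏━━━━━━━━━━━━━━━━━━━━━━━━━━━━━
┏━━━━━━━━━┃ FileViewer                  
┃ Checkbox┠─────────────────────────────
┠─────────┃email,name,id                
┃>[-] repo┃ivy81@example.com,Frank Wilso
┃   [x] LI┃carol20@example.com,Eve Hall,
┃   [x] se┃frank92@example.com,Eve Smith
┃   [ ] ts┃frank81@example.com,Carol Jon
┃   [ ] cl┃eve1@example.com,Frank King,5
┃   [ ] ty┃frank77@example.com,Frank Kin
┃   [ ] lo┃eve30@example.com,Carol Lee,7
┃   [ ] ma┃ivy28@example.com,Ivy King,8 
┃   [ ] pa┃frank16@example.com,Carol Jon
┃   [ ] lo┃carol58@example.com,Jack Clar
┗━━━━━━━━━┃dave99@example.com,Jack Clark
          ┗━━━━━━━━━━━━━━━━━━━━━━━━━━━━━
                                        
                                        
                                        


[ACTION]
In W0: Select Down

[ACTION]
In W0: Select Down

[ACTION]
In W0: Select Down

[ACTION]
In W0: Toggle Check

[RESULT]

            ┏━━━━━━━━━━━━━━━━━━━━━━━┓   
          ┏━━━━━━━━━━━━━━━━━━━━━━━━━━━━━
┏━━━━━━━━━┃ FileViewer                  
┃ Checkbox┠─────────────────────────────
┠─────────┃email,name,id                
┃ [-] repo┃ivy81@example.com,Frank Wilso
┃   [x] LI┃carol20@example.com,Eve Hall,
┃   [x] se┃frank92@example.com,Eve Smith
┃>  [x] ts┃frank81@example.com,Carol Jon
┃   [ ] cl┃eve1@example.com,Frank King,5
┃   [ ] ty┃frank77@example.com,Frank Kin
┃   [ ] lo┃eve30@example.com,Carol Lee,7
┃   [ ] ma┃ivy28@example.com,Ivy King,8 
┃   [ ] pa┃frank16@example.com,Carol Jon
┃   [ ] lo┃carol58@example.com,Jack Clar
┗━━━━━━━━━┃dave99@example.com,Jack Clark
          ┗━━━━━━━━━━━━━━━━━━━━━━━━━━━━━
                                        
                                        
                                        


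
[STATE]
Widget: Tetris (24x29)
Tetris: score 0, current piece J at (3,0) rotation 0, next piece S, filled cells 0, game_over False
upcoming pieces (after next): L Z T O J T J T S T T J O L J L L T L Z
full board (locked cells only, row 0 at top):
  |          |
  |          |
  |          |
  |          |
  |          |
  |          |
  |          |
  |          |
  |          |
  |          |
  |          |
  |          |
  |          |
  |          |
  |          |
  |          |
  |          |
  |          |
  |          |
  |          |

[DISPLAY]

   █      │Next:        
   ███    │ ░░          
          │░░           
          │             
          │             
          │             
          │Score:       
          │0            
          │             
          │             
          │             
          │             
          │             
          │             
          │             
          │             
          │             
          │             
          │             
          │             
          │             
          │             
          │             
          │             
          │             
          │             
          │             
          │             
          │             


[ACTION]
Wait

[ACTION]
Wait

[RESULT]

          │Next:        
          │ ░░          
   █      │░░           
   ███    │             
          │             
          │             
          │Score:       
          │0            
          │             
          │             
          │             
          │             
          │             
          │             
          │             
          │             
          │             
          │             
          │             
          │             
          │             
          │             
          │             
          │             
          │             
          │             
          │             
          │             
          │             


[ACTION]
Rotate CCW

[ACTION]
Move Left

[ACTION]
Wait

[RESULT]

          │Next:        
          │ ░░          
          │░░           
   █      │             
   █      │             
  ██      │             
          │Score:       
          │0            
          │             
          │             
          │             
          │             
          │             
          │             
          │             
          │             
          │             
          │             
          │             
          │             
          │             
          │             
          │             
          │             
          │             
          │             
          │             
          │             
          │             


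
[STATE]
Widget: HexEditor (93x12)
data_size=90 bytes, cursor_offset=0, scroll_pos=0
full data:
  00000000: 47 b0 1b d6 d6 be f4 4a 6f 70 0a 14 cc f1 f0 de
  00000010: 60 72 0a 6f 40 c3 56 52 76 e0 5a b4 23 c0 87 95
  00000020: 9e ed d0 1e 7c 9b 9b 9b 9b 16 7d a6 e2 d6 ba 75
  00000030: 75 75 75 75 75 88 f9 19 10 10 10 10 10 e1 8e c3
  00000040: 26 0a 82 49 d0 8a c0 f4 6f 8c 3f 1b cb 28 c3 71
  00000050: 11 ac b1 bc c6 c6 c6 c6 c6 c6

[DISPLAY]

00000000  47 b0 1b d6 d6 be f4 4a  6f 70 0a 14 cc f1 f0 de  |G......Jop......|               
00000010  60 72 0a 6f 40 c3 56 52  76 e0 5a b4 23 c0 87 95  |`r.o@.VRv.Z.#...|               
00000020  9e ed d0 1e 7c 9b 9b 9b  9b 16 7d a6 e2 d6 ba 75  |....|.....}....u|               
00000030  75 75 75 75 75 88 f9 19  10 10 10 10 10 e1 8e c3  |uuuuu...........|               
00000040  26 0a 82 49 d0 8a c0 f4  6f 8c 3f 1b cb 28 c3 71  |&..I....o.?..(.q|               
00000050  11 ac b1 bc c6 c6 c6 c6  c6 c6                    |..........      |               
                                                                                             
                                                                                             
                                                                                             
                                                                                             
                                                                                             
                                                                                             


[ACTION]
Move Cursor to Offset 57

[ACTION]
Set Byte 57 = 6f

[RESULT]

00000000  47 b0 1b d6 d6 be f4 4a  6f 70 0a 14 cc f1 f0 de  |G......Jop......|               
00000010  60 72 0a 6f 40 c3 56 52  76 e0 5a b4 23 c0 87 95  |`r.o@.VRv.Z.#...|               
00000020  9e ed d0 1e 7c 9b 9b 9b  9b 16 7d a6 e2 d6 ba 75  |....|.....}....u|               
00000030  75 75 75 75 75 88 f9 19  10 6F 10 10 10 e1 8e c3  |uuuuu....o......|               
00000040  26 0a 82 49 d0 8a c0 f4  6f 8c 3f 1b cb 28 c3 71  |&..I....o.?..(.q|               
00000050  11 ac b1 bc c6 c6 c6 c6  c6 c6                    |..........      |               
                                                                                             
                                                                                             
                                                                                             
                                                                                             
                                                                                             
                                                                                             


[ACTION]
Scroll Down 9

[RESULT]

00000050  11 ac b1 bc c6 c6 c6 c6  c6 c6                    |..........      |               
                                                                                             
                                                                                             
                                                                                             
                                                                                             
                                                                                             
                                                                                             
                                                                                             
                                                                                             
                                                                                             
                                                                                             
                                                                                             


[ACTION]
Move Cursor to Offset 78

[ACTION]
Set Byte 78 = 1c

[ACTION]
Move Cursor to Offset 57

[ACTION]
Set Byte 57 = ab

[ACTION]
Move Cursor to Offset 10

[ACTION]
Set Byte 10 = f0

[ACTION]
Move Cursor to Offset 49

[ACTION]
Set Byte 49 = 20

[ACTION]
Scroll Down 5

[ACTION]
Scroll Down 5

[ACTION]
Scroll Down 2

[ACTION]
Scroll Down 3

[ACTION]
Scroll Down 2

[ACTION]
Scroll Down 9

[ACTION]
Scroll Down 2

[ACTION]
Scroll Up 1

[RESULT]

00000040  26 0a 82 49 d0 8a c0 f4  6f 8c 3f 1b cb 28 1c 71  |&..I....o.?..(.q|               
00000050  11 ac b1 bc c6 c6 c6 c6  c6 c6                    |..........      |               
                                                                                             
                                                                                             
                                                                                             
                                                                                             
                                                                                             
                                                                                             
                                                                                             
                                                                                             
                                                                                             
                                                                                             


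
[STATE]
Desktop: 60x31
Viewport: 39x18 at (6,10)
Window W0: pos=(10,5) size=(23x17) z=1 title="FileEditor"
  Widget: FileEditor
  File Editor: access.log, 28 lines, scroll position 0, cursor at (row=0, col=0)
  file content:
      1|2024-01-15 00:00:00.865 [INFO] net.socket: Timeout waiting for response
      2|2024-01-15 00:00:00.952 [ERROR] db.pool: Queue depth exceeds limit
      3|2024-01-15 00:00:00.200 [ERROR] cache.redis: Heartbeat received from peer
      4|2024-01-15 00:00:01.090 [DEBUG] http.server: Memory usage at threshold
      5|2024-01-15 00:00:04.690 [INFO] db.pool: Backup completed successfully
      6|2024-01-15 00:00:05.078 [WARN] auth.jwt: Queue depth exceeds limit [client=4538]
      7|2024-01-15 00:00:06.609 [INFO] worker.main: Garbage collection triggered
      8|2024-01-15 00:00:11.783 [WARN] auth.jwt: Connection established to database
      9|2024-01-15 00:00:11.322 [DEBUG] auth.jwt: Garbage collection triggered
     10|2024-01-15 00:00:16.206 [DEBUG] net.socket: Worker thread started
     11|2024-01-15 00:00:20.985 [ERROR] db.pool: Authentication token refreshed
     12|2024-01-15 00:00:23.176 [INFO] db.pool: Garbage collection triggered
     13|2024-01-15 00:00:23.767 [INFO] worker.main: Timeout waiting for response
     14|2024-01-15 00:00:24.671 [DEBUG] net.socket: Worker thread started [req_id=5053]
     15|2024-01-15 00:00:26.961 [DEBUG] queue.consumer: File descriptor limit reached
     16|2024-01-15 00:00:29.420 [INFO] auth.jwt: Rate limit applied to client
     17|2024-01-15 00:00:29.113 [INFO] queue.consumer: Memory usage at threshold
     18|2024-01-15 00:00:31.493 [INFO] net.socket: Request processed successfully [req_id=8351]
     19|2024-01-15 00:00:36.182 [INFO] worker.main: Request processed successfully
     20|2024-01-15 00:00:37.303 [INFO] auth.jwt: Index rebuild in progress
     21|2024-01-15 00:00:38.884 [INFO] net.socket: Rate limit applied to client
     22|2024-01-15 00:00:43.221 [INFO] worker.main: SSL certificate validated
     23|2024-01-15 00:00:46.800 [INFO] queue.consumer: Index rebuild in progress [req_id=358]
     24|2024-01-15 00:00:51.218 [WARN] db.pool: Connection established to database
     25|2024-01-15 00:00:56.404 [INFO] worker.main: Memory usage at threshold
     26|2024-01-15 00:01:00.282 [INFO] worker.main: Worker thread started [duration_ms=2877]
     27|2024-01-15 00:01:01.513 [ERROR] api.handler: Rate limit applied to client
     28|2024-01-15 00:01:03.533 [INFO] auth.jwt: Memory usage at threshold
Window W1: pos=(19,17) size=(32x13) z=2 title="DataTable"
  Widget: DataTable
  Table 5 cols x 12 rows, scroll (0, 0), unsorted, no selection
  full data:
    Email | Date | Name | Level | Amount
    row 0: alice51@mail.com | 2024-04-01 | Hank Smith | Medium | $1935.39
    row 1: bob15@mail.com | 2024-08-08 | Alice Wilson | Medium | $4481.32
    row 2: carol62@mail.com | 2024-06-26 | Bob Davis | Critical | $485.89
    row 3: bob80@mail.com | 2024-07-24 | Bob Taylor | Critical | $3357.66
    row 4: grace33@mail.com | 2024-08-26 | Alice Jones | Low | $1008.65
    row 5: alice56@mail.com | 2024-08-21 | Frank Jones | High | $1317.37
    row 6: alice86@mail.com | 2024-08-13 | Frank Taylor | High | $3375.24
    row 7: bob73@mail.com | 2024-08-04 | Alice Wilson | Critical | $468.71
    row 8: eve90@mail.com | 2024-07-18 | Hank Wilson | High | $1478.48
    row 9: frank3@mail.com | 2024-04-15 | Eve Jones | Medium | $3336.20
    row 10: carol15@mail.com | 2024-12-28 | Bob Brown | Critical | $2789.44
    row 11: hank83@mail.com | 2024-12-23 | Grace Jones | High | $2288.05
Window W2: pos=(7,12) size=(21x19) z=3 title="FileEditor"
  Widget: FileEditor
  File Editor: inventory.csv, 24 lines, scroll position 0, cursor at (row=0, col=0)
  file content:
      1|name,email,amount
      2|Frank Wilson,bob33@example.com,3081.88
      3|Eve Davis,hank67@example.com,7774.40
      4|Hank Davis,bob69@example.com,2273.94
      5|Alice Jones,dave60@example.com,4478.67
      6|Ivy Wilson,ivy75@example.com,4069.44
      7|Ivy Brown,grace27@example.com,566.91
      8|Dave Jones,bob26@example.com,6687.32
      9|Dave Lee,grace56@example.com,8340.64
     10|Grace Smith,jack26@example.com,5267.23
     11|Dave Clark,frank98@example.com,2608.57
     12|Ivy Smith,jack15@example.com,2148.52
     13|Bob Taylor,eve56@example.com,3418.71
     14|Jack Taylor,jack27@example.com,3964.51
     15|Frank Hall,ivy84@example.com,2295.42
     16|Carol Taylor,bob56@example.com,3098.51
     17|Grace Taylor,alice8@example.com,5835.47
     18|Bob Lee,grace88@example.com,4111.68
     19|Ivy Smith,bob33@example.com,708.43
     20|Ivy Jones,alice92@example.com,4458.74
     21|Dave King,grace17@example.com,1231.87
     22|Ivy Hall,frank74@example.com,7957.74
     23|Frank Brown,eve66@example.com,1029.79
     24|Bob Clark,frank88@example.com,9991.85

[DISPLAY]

    ┃2024-01-15 00:00:00.░┃            
    ┃2024-01-15 00:00:01.░┃            
 ┏━━━━━━━━━━━━━━━━━━━┓04.░┃            
 ┃ FileEditor        ┃05.░┃            
 ┠───────────────────┨06.░┃            
 ┃█ame,email,amount ▲┃11.░┃            
 ┃Frank Wilson,bob33█┃11.░┃            
 ┃Eve Davis,hank67@e░┃━━━━━━━━━━━━━━━━━
 ┃Hank Davis,bob69@e░┃le               
 ┃Alice Jones,dave60░┃─────────────────
 ┃Ivy Wilson,ivy75@e░┃        │Date    
 ┃Ivy Brown,grace27@░┃────────┼────────
 ┃Dave Jones,bob26@e░┃mail.com│2024-04-
 ┃Dave Lee,grace56@e░┃il.com  │2024-08-
 ┃Grace Smith,jack26░┃mail.com│2024-06-
 ┃Dave Clark,frank98░┃il.com  │2024-07-
 ┃Ivy Smith,jack15@e░┃mail.com│2024-08-
 ┃Bob Taylor,eve56@e░┃mail.com│2024-08-


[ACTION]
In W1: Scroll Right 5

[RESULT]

    ┃2024-01-15 00:00:00.░┃            
    ┃2024-01-15 00:00:01.░┃            
 ┏━━━━━━━━━━━━━━━━━━━┓04.░┃            
 ┃ FileEditor        ┃05.░┃            
 ┠───────────────────┨06.░┃            
 ┃█ame,email,amount ▲┃11.░┃            
 ┃Frank Wilson,bob33█┃11.░┃            
 ┃Eve Davis,hank67@e░┃━━━━━━━━━━━━━━━━━
 ┃Hank Davis,bob69@e░┃le               
 ┃Alice Jones,dave60░┃─────────────────
 ┃Ivy Wilson,ivy75@e░┃   │Date      │Na
 ┃Ivy Brown,grace27@░┃───┼──────────┼──
 ┃Dave Jones,bob26@e░┃com│2024-04-01│Ha
 ┃Dave Lee,grace56@e░┃m  │2024-08-08│Al
 ┃Grace Smith,jack26░┃com│2024-06-26│Bo
 ┃Dave Clark,frank98░┃m  │2024-07-24│Bo
 ┃Ivy Smith,jack15@e░┃com│2024-08-26│Al
 ┃Bob Taylor,eve56@e░┃com│2024-08-21│Fr


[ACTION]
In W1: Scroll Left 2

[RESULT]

    ┃2024-01-15 00:00:00.░┃            
    ┃2024-01-15 00:00:01.░┃            
 ┏━━━━━━━━━━━━━━━━━━━┓04.░┃            
 ┃ FileEditor        ┃05.░┃            
 ┠───────────────────┨06.░┃            
 ┃█ame,email,amount ▲┃11.░┃            
 ┃Frank Wilson,bob33█┃11.░┃            
 ┃Eve Davis,hank67@e░┃━━━━━━━━━━━━━━━━━
 ┃Hank Davis,bob69@e░┃le               
 ┃Alice Jones,dave60░┃─────────────────
 ┃Ivy Wilson,ivy75@e░┃     │Date      │
 ┃Ivy Brown,grace27@░┃─────┼──────────┼
 ┃Dave Jones,bob26@e░┃l.com│2024-04-01│
 ┃Dave Lee,grace56@e░┃com  │2024-08-08│
 ┃Grace Smith,jack26░┃l.com│2024-06-26│
 ┃Dave Clark,frank98░┃com  │2024-07-24│
 ┃Ivy Smith,jack15@e░┃l.com│2024-08-26│
 ┃Bob Taylor,eve56@e░┃l.com│2024-08-21│


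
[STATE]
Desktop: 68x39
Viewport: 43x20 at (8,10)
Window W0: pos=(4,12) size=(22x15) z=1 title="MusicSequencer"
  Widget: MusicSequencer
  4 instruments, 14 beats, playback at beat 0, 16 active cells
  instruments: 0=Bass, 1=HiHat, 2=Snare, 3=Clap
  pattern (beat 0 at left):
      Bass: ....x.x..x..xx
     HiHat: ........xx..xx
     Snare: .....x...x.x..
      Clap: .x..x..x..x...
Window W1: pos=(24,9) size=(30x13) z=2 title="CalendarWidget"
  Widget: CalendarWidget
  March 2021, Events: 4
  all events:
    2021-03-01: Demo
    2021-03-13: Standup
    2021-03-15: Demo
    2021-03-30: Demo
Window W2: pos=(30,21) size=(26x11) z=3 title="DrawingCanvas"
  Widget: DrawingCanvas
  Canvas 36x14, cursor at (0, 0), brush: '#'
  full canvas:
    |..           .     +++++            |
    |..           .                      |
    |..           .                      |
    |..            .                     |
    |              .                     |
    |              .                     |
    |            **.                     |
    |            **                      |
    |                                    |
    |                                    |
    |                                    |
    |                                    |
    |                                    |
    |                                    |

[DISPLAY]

                ┃ CalendarWidget           
                ┠──────────────────────────
━━━━━━━━━━━━━━━━┃         March 2021       
sicSequencer    ┃Mo Tu We Th Fr Sa Su      
────────────────┃ 1*  2  3  4  5  6  7     
   ▼123456789012┃ 8  9 10 11 12 13* 14     
ass····█·█··█··█┃15* 16 17 18 19 20 21     
Hat········██··█┃22 23 24 25 26 27 28      
are·····█···█·█·┃29 30* 31                 
lap·█··█··█··█··┃                          
                ┃                          
                ┗━━━━━┏━━━━━━━━━━━━━━━━━━━━
                 ┃    ┃ DrawingCanvas      
                 ┃    ┠────────────────────
                 ┃    ┃..           .     +
                 ┃    ┃..           .      
━━━━━━━━━━━━━━━━━┛    ┃..           .      
                      ┃..            .     
                      ┃              .     
                      ┃              .     


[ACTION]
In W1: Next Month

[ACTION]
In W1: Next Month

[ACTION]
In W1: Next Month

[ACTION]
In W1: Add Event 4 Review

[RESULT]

                ┃ CalendarWidget           
                ┠──────────────────────────
━━━━━━━━━━━━━━━━┃         June 2021        
sicSequencer    ┃Mo Tu We Th Fr Sa Su      
────────────────┃    1  2  3  4*  5  6     
   ▼123456789012┃ 7  8  9 10 11 12 13      
ass····█·█··█··█┃14 15 16 17 18 19 20      
Hat········██··█┃21 22 23 24 25 26 27      
are·····█···█·█·┃28 29 30                  
lap·█··█··█··█··┃                          
                ┃                          
                ┗━━━━━┏━━━━━━━━━━━━━━━━━━━━
                 ┃    ┃ DrawingCanvas      
                 ┃    ┠────────────────────
                 ┃    ┃..           .     +
                 ┃    ┃..           .      
━━━━━━━━━━━━━━━━━┛    ┃..           .      
                      ┃..            .     
                      ┃              .     
                      ┃              .     


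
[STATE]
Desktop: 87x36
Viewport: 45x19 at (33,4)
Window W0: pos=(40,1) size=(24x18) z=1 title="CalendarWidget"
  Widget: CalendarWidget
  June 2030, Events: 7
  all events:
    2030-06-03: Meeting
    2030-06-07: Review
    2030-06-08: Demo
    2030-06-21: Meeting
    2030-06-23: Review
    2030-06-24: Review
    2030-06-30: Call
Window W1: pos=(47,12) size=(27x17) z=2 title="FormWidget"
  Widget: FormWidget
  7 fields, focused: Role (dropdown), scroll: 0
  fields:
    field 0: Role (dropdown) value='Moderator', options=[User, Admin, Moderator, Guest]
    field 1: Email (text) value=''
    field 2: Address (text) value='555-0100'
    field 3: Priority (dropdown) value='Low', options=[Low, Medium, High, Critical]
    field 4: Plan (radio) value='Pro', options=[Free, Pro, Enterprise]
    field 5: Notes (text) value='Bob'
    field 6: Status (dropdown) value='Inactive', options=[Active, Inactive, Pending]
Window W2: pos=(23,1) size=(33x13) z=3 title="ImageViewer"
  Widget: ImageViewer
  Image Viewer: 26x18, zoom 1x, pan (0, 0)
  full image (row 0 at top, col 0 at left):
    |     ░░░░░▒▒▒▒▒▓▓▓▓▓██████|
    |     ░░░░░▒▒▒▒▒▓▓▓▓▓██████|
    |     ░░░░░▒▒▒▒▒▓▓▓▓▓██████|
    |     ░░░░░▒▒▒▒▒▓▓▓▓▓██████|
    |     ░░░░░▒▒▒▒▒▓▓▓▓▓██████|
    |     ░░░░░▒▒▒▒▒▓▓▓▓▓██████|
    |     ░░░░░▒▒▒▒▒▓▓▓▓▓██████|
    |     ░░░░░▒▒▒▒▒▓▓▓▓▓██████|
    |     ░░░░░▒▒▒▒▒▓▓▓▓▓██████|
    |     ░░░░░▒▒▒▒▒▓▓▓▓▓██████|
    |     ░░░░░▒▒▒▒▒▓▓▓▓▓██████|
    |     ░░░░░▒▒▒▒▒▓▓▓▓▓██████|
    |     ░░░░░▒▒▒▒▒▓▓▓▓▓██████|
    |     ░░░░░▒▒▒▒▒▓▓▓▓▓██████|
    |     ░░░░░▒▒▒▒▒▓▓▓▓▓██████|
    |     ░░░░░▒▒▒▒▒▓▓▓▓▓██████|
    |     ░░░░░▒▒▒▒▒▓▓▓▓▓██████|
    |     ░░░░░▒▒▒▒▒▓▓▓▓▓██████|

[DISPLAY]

░▒▒▒▒▒▓▓▓▓▓██████     ┃       ┃              
░▒▒▒▒▒▓▓▓▓▓██████     ┃Sa Su  ┃              
░▒▒▒▒▒▓▓▓▓▓██████     ┃ 1  2  ┃              
░▒▒▒▒▒▓▓▓▓▓██████     ┃*  8*  ┃              
░▒▒▒▒▒▓▓▓▓▓██████     ┃15 16  ┃              
░▒▒▒▒▒▓▓▓▓▓██████     ┃ 22 23*┃              
░▒▒▒▒▒▓▓▓▓▓██████     ┃ 29 30*┃              
░▒▒▒▒▒▓▓▓▓▓██████     ┃       ┃              
░▒▒▒▒▒▓▓▓▓▓██████     ┃━━━━━━━━━━━━━━━━━┓    
━━━━━━━━━━━━━━━━━━━━━━┛get              ┃    
       ┃      ┠─────────────────────────┨    
       ┃      ┃> Role:       [Moderato▼]┃    
       ┃      ┃  Email:      [         ]┃    
       ┃      ┃  Address:    [555-0100 ]┃    
       ┗━━━━━━┃  Priority:   [Low     ▼]┃    
              ┃  Plan:       ( ) Free  (┃    
              ┃  Notes:      [Bob      ]┃    
              ┃  Status:     [Inactive▼]┃    
              ┃                         ┃    


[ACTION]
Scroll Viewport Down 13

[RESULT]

       ┃      ┃  Address:    [555-0100 ]┃    
       ┗━━━━━━┃  Priority:   [Low     ▼]┃    
              ┃  Plan:       ( ) Free  (┃    
              ┃  Notes:      [Bob      ]┃    
              ┃  Status:     [Inactive▼]┃    
              ┃                         ┃    
              ┃                         ┃    
              ┃                         ┃    
              ┃                         ┃    
              ┃                         ┃    
              ┃                         ┃    
              ┗━━━━━━━━━━━━━━━━━━━━━━━━━┛    
                                             
                                             
                                             
                                             
                                             
                                             
                                             


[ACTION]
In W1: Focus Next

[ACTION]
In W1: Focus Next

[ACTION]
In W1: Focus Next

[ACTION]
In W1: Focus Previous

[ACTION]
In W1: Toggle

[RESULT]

       ┃      ┃> Address:    [555-0100 ]┃    
       ┗━━━━━━┃  Priority:   [Low     ▼]┃    
              ┃  Plan:       ( ) Free  (┃    
              ┃  Notes:      [Bob      ]┃    
              ┃  Status:     [Inactive▼]┃    
              ┃                         ┃    
              ┃                         ┃    
              ┃                         ┃    
              ┃                         ┃    
              ┃                         ┃    
              ┃                         ┃    
              ┗━━━━━━━━━━━━━━━━━━━━━━━━━┛    
                                             
                                             
                                             
                                             
                                             
                                             
                                             


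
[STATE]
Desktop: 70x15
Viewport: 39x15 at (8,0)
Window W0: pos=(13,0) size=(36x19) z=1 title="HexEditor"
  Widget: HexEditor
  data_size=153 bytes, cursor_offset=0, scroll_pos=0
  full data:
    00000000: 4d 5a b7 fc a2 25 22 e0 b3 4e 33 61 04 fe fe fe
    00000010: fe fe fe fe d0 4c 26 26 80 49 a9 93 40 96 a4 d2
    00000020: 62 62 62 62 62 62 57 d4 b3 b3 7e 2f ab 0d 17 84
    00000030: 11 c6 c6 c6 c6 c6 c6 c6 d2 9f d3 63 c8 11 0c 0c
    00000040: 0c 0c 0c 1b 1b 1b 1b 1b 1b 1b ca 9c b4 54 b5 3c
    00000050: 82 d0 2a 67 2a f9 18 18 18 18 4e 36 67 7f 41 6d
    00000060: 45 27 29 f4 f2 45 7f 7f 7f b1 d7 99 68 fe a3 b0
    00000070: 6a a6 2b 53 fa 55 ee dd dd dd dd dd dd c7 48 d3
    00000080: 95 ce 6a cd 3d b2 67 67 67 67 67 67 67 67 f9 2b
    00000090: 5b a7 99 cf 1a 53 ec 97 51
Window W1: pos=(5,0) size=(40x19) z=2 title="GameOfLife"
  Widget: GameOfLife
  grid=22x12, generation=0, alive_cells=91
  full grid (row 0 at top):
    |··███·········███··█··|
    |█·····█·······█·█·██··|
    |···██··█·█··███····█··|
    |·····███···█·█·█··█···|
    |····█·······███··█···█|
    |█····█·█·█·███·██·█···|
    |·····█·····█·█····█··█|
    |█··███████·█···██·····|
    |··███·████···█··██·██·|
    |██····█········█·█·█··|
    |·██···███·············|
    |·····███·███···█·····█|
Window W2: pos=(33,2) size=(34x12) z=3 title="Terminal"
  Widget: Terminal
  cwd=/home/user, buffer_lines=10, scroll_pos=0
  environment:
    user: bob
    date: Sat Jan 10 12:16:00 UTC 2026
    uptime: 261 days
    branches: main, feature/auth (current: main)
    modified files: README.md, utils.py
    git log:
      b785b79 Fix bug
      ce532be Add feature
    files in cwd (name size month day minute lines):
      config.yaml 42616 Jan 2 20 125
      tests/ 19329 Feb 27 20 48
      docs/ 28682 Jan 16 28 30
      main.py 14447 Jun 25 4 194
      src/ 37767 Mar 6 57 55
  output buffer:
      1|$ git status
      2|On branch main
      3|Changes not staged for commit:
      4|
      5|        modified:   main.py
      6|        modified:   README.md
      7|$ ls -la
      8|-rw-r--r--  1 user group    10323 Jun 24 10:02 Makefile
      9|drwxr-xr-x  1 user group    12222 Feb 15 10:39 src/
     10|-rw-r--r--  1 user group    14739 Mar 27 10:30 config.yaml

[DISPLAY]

━━━━━━━━━━━━━━━━━━━━━━━━━━━━━━━━━━━━┓━━
ameOfLife                           ┃  
─────────────────────────┏━━━━━━━━━━━━━
n: 0                     ┃ Terminal    
███·········███··█··     ┠─────────────
····█·······█·█·██··     ┃$ git status 
·██··█·█··███····█··     ┃On branch mai
···███···█·█·█··█···     ┃Changes not s
··█·······███··█···█     ┃             
···█·█·█·███·██·█···     ┃        modif
···█·····█·█····█··█     ┃        modif
·███████·█···██·····     ┃$ ls -la     
███·████···█··██·██·     ┃-rw-r--r--  1
····█········█·█·█··     ┗━━━━━━━━━━━━━
█···███·············                ┃  


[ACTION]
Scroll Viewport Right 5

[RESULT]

━━━━━━━━━━━━━━━━━━━━━━━━━━━━━━━┓━━━┓   
Life                           ┃   ┃   
────────────────────┏━━━━━━━━━━━━━━━━━━
                    ┃ Terminal         
·······███··█··     ┠──────────────────
·······█·█·██··     ┃$ git status      
█·█··███····█··     ┃On branch main    
█···█·█·█··█···     ┃Changes not staged
·····███··█···█     ┃                  
█·█·███·██·█···     ┃        modified: 
····█·█····█··█     ┃        modified: 
███·█···██·····     ┃$ ls -la          
███···█··██·██·     ┃-rw-r--r--  1 user
········█·█·█··     ┗━━━━━━━━━━━━━━━━━━
██·············                ┃   ┃   


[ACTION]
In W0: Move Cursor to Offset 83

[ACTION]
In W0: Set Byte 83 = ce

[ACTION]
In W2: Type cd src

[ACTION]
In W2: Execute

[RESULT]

━━━━━━━━━━━━━━━━━━━━━━━━━━━━━━━┓━━━┓   
Life                           ┃   ┃   
────────────────────┏━━━━━━━━━━━━━━━━━━
                    ┃ Terminal         
·······███··█··     ┠──────────────────
·······█·█·██··     ┃        modified: 
█·█··███····█··     ┃$ ls -la          
█···█·█·█··█···     ┃-rw-r--r--  1 user
·····███··█···█     ┃drwxr-xr-x  1 user
█·█·███·██·█···     ┃-rw-r--r--  1 user
····█·█····█··█     ┃$ cd src          
███·█···██·····     ┃                  
███···█··██·██·     ┃$ █               
········█·█·█··     ┗━━━━━━━━━━━━━━━━━━
██·············                ┃   ┃   


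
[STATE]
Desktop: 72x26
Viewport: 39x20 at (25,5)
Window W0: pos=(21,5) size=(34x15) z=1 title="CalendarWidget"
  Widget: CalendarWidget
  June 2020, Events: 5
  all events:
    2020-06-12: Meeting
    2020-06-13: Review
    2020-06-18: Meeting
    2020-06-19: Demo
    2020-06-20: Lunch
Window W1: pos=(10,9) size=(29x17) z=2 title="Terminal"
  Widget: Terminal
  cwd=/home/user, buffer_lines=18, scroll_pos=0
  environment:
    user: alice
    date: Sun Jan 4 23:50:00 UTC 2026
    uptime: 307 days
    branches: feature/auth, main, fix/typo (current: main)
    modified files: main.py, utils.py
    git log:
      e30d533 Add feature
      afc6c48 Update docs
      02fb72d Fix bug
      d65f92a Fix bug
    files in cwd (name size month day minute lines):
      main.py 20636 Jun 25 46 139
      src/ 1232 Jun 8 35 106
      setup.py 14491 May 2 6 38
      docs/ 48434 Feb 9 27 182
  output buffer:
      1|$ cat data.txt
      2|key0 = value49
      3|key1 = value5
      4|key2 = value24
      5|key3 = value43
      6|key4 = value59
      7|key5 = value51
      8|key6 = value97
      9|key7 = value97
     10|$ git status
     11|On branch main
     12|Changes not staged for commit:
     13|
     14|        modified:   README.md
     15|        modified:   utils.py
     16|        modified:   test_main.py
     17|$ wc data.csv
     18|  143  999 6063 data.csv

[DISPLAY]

━━━━━━━━━━━━━━━━━━━━━━━━━━━━━┓         
lendarWidget                 ┃         
─────────────────────────────┨         
        June 2020            ┃         
━━━━━━━━━━━━━┓ Su            ┃         
             ┃  7            ┃         
─────────────┨3* 14          ┃         
             ┃20* 21         ┃         
             ┃ 28            ┃         
             ┃               ┃         
             ┃               ┃         
             ┃               ┃         
             ┃               ┃         
             ┃               ┃         
             ┃━━━━━━━━━━━━━━━┛         
             ┃                         
             ┃                         
             ┃                         
aged for comm┃                         
             ┃                         


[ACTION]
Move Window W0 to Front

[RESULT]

━━━━━━━━━━━━━━━━━━━━━━━━━━━━━┓         
lendarWidget                 ┃         
─────────────────────────────┨         
        June 2020            ┃         
Tu We Th Fr Sa Su            ┃         
 2  3  4  5  6  7            ┃         
 9 10 11 12* 13* 14          ┃         
16 17 18* 19* 20* 21         ┃         
23 24 25 26 27 28            ┃         
30                           ┃         
                             ┃         
                             ┃         
                             ┃         
                             ┃         
━━━━━━━━━━━━━━━━━━━━━━━━━━━━━┛         
             ┃                         
             ┃                         
             ┃                         
aged for comm┃                         
             ┃                         


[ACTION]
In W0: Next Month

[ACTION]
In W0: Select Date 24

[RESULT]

━━━━━━━━━━━━━━━━━━━━━━━━━━━━━┓         
lendarWidget                 ┃         
─────────────────────────────┨         
        July 2020            ┃         
Tu We Th Fr Sa Su            ┃         
    1  2  3  4  5            ┃         
 7  8  9 10 11 12            ┃         
14 15 16 17 18 19            ┃         
21 22 23 [24] 25 26          ┃         
28 29 30 31                  ┃         
                             ┃         
                             ┃         
                             ┃         
                             ┃         
━━━━━━━━━━━━━━━━━━━━━━━━━━━━━┛         
             ┃                         
             ┃                         
             ┃                         
aged for comm┃                         
             ┃                         
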